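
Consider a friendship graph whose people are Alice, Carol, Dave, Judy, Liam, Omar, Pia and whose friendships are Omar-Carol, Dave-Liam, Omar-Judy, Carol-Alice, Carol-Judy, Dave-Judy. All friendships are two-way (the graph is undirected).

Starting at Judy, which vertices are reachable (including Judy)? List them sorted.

Start at Judy.
Its neighbours: Carol, Dave, Omar.
Then their neighbours: Alice, Liam.
Nothing further is reachable.

Alice, Carol, Dave, Judy, Liam, Omar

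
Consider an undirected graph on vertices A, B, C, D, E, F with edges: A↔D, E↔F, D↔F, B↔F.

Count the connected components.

2

From A: component {A, B, D, E, F}.
From C: component {C}.
That's 2 components.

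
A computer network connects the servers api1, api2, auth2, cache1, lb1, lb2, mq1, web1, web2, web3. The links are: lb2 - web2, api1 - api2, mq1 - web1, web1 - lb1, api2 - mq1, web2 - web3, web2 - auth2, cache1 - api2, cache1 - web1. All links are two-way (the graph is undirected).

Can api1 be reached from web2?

Explore from web2.
Distance 1: reach auth2, lb2, web3.
The search is exhausted without reaching api1; it lies in a different component.

No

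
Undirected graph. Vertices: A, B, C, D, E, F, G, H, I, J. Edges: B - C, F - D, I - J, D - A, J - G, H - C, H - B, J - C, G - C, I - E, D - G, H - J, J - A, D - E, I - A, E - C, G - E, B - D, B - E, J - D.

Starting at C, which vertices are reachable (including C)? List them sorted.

Start at C.
Its neighbours: B, E, G, H, J.
Then their neighbours: A, D, I.
Then next layer: F.
Every vertex is now reached.

A, B, C, D, E, F, G, H, I, J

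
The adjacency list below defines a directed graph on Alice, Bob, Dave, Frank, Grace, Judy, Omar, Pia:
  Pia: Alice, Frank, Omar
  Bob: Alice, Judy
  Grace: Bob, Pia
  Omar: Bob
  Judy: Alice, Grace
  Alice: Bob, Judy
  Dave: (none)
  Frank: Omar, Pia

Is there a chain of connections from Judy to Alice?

Explore from Judy.
Distance 1: reach Alice, Grace.
Found Alice.

Yes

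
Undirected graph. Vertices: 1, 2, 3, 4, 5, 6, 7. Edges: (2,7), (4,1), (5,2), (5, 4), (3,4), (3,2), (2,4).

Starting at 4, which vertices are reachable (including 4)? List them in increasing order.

Start at 4.
Its neighbours: 1, 2, 3, 5.
Then their neighbours: 7.
Nothing further is reachable.

1, 2, 3, 4, 5, 7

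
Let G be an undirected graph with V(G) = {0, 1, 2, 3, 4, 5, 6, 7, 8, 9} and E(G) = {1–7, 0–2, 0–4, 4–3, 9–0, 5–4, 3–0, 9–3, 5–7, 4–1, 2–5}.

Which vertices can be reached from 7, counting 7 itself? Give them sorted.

Start at 7.
Its neighbours: 1, 5.
Then their neighbours: 2, 4.
Then next layer: 0, 3.
Then next layer: 9.
Nothing further is reachable.

0, 1, 2, 3, 4, 5, 7, 9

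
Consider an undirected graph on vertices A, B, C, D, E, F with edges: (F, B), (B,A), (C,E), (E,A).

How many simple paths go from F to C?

1

F–B–A–E–C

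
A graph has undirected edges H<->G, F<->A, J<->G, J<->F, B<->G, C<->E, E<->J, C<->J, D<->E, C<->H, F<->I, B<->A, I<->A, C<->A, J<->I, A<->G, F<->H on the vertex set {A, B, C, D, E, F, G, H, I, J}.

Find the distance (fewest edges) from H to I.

2

Distance 0: H.
Distance 1: C, F, G.
Distance 2: A, B, E, I, J — contains I.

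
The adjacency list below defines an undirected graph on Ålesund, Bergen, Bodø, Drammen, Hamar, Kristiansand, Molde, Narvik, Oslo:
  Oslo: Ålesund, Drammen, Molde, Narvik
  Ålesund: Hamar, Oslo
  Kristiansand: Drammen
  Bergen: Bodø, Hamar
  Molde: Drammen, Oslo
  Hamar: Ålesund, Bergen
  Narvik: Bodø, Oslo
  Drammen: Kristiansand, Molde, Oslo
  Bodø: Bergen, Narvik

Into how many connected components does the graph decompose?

1

From Ålesund: component {Ålesund, Bergen, Bodø, Drammen, Hamar, Kristiansand, Molde, Narvik, Oslo}.
That's 1 component.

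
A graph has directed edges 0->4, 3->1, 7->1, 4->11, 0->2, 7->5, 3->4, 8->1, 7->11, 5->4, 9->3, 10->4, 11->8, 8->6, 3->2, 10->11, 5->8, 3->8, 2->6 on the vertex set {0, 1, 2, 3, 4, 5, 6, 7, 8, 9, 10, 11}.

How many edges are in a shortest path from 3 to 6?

Distance 0: 3.
Distance 1: 1, 2, 4, 8.
Distance 2: 6, 11 — contains 6.

2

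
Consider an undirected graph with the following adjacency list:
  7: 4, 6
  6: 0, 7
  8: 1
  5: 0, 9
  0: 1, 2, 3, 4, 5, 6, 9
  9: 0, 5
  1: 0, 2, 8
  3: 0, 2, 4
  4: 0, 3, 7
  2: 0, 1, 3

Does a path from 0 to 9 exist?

Explore from 0.
Distance 1: reach 1, 2, 3, 4, 5, 6, 9.
Found 9.

Yes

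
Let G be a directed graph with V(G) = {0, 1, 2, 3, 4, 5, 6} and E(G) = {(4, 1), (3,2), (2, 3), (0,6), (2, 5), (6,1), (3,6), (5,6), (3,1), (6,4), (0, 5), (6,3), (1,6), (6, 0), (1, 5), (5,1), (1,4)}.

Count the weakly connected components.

1

From 0: component {0, 1, 2, 3, 4, 5, 6}.
That's 1 component.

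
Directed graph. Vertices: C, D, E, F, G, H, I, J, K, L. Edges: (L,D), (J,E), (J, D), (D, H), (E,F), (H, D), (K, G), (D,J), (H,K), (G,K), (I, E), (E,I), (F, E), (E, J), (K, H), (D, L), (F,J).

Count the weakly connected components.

2

From C: component {C}.
From D: component {D, E, F, G, H, I, J, K, L}.
That's 2 components.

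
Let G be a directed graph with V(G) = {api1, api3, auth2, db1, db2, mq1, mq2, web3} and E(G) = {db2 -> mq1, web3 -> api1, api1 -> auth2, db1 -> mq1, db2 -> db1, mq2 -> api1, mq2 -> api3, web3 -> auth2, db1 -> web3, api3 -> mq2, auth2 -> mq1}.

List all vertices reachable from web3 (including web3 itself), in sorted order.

api1, auth2, mq1, web3

Start at web3.
Its neighbours: api1, auth2.
Then their neighbours: mq1.
Nothing further is reachable.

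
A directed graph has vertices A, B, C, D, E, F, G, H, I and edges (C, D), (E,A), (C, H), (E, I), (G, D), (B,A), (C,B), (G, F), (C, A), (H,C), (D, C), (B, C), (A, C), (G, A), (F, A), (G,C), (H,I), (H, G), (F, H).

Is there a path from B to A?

Explore from B.
Distance 1: reach A, C.
Found A.

Yes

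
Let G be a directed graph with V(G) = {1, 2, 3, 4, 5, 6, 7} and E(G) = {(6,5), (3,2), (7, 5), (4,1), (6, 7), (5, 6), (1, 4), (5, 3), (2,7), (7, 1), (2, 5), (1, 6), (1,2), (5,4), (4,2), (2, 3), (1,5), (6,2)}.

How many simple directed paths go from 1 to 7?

12

1→2→5→6→7
1→2→7
1→4→2→5→6→7
1→4→2→7
1→5→3→2→7
1→5→4→2→7
1→5→6→2→7
1→5→6→7
1→6→2→7
1→6→5→3→2→7
1→6→5→4→2→7
1→6→7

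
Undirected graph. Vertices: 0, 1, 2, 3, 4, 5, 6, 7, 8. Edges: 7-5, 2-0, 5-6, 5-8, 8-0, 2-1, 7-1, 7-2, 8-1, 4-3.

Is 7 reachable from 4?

No

Explore from 4.
Distance 1: reach 3.
The search is exhausted without reaching 7; it lies in a different component.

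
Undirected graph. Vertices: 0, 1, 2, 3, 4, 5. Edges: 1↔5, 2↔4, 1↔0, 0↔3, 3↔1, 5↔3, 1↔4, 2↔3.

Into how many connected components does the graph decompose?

From 0: component {0, 1, 2, 3, 4, 5}.
That's 1 component.

1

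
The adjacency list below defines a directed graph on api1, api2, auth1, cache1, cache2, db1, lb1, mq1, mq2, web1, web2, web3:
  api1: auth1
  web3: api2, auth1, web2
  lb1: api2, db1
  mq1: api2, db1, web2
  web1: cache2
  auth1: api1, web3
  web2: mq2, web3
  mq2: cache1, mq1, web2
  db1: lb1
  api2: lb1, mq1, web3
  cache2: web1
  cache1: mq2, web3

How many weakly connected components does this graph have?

From api1: component {api1, api2, auth1, cache1, db1, lb1, mq1, mq2, web2, web3}.
From cache2: component {cache2, web1}.
That's 2 components.

2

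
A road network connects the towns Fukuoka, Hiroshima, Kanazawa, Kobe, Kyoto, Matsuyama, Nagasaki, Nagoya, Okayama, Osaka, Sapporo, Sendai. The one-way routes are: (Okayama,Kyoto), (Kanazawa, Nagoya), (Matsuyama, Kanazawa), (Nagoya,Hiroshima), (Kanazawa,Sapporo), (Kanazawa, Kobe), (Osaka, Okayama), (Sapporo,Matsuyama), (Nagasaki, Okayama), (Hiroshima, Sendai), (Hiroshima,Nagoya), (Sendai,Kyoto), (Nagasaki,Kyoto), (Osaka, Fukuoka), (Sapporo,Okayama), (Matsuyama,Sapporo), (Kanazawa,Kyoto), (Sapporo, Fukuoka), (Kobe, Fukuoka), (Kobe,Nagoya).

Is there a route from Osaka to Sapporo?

Explore from Osaka.
Distance 1: reach Fukuoka, Okayama.
Distance 2: reach Kyoto.
The search from Osaka is exhausted; no directed path reaches Sapporo.

No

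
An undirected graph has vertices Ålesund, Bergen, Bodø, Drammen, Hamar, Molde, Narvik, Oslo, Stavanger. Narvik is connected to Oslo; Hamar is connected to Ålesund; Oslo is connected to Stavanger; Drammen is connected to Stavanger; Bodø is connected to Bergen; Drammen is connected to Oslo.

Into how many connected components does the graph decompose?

From Ålesund: component {Ålesund, Hamar}.
From Bergen: component {Bergen, Bodø}.
From Drammen: component {Drammen, Narvik, Oslo, Stavanger}.
From Molde: component {Molde}.
That's 4 components.

4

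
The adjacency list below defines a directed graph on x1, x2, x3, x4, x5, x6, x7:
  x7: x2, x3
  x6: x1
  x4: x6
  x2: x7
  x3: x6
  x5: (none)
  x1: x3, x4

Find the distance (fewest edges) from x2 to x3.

2

Distance 0: x2.
Distance 1: x7.
Distance 2: x3 — contains x3.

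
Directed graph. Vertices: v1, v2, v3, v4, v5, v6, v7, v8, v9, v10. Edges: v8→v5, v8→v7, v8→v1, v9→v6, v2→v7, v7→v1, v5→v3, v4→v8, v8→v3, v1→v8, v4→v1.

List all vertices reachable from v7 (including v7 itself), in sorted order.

Start at v7.
Its neighbours: v1.
Then their neighbours: v8.
Then next layer: v3, v5.
Nothing further is reachable.

v1, v3, v5, v7, v8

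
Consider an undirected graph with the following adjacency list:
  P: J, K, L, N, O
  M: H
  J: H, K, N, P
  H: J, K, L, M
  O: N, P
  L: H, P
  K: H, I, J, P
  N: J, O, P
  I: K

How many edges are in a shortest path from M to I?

3

Distance 0: M.
Distance 1: H.
Distance 2: J, K, L.
Distance 3: I, N, P — contains I.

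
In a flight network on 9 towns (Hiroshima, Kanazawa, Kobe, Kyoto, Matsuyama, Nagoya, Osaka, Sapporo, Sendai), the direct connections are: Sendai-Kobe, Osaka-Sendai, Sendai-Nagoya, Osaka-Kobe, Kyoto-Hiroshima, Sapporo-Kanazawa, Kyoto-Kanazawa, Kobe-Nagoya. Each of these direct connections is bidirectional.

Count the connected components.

3

From Hiroshima: component {Hiroshima, Kanazawa, Kyoto, Sapporo}.
From Kobe: component {Kobe, Nagoya, Osaka, Sendai}.
From Matsuyama: component {Matsuyama}.
That's 3 components.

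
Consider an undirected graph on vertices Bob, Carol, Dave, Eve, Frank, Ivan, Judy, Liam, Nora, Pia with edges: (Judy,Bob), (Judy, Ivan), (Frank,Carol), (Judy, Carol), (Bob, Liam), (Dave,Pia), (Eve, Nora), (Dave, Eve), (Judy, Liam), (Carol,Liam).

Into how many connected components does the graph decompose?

From Bob: component {Bob, Carol, Frank, Ivan, Judy, Liam}.
From Dave: component {Dave, Eve, Nora, Pia}.
That's 2 components.

2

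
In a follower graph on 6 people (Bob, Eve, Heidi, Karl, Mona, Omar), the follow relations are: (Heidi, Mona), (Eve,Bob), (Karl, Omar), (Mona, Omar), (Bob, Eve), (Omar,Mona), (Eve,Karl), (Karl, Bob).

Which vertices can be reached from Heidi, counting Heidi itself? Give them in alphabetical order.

Heidi, Mona, Omar

Start at Heidi.
Its neighbours: Mona.
Then their neighbours: Omar.
Nothing further is reachable.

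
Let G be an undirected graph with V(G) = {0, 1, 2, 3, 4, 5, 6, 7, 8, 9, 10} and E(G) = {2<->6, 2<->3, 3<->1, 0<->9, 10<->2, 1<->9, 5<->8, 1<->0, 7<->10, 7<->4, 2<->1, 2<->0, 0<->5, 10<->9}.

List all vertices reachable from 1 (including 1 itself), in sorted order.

0, 1, 2, 3, 4, 5, 6, 7, 8, 9, 10

Start at 1.
Its neighbours: 0, 2, 3, 9.
Then their neighbours: 5, 6, 10.
Then next layer: 7, 8.
Then next layer: 4.
Every vertex is now reached.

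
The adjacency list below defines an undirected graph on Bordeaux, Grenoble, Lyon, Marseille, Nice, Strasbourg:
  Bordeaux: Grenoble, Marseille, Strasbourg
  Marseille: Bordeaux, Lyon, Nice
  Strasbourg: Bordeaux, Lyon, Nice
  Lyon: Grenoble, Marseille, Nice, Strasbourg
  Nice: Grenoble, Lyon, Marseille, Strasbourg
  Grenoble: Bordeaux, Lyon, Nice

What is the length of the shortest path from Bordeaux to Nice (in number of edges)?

Distance 0: Bordeaux.
Distance 1: Grenoble, Marseille, Strasbourg.
Distance 2: Lyon, Nice — contains Nice.

2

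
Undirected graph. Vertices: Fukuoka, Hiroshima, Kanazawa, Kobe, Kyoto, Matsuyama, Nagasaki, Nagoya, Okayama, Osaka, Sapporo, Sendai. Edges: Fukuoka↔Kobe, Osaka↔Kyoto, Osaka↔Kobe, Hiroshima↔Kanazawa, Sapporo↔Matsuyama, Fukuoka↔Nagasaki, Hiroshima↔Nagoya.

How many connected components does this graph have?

From Fukuoka: component {Fukuoka, Kobe, Kyoto, Nagasaki, Osaka}.
From Hiroshima: component {Hiroshima, Kanazawa, Nagoya}.
From Matsuyama: component {Matsuyama, Sapporo}.
From Okayama: component {Okayama}.
From Sendai: component {Sendai}.
That's 5 components.

5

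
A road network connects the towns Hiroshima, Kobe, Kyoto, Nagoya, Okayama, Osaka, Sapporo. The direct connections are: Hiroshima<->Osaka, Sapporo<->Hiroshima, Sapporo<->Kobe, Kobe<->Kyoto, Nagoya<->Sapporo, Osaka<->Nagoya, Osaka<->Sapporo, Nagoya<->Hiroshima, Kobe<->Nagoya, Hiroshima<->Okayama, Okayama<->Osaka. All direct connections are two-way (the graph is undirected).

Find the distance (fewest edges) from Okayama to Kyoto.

Distance 0: Okayama.
Distance 1: Hiroshima, Osaka.
Distance 2: Nagoya, Sapporo.
Distance 3: Kobe.
Distance 4: Kyoto — contains Kyoto.

4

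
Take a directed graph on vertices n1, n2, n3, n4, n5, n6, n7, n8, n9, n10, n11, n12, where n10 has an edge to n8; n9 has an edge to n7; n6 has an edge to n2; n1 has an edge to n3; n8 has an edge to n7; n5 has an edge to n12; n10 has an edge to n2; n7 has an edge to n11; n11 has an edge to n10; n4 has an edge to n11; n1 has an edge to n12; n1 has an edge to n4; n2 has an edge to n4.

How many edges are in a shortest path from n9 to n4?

Distance 0: n9.
Distance 1: n7.
Distance 2: n11.
Distance 3: n10.
Distance 4: n2, n8.
Distance 5: n4 — contains n4.

5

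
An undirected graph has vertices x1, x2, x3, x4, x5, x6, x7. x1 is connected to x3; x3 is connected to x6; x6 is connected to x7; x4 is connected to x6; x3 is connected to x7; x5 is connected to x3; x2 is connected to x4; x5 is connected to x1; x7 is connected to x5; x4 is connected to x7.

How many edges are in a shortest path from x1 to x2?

Distance 0: x1.
Distance 1: x3, x5.
Distance 2: x6, x7.
Distance 3: x4.
Distance 4: x2 — contains x2.

4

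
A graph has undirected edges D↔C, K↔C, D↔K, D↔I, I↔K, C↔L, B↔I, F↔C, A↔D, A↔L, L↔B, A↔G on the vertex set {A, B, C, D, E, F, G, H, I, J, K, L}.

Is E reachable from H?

H has no edges, so nothing is reachable from it.

No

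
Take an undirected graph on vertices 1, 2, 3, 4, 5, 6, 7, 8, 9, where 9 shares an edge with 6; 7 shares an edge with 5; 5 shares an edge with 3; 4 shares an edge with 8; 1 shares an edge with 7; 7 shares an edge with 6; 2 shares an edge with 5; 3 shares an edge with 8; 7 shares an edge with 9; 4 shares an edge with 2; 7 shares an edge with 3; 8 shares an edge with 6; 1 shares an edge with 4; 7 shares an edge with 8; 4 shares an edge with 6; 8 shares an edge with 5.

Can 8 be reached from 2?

Explore from 2.
Distance 1: reach 4, 5.
Distance 2: reach 1, 3, 6, 7, 8.
Found 8.

Yes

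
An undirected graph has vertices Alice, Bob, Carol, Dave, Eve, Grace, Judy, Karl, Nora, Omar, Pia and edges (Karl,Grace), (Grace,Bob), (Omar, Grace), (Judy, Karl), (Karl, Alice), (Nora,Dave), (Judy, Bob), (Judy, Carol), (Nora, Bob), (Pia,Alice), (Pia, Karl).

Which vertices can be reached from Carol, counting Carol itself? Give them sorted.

Alice, Bob, Carol, Dave, Grace, Judy, Karl, Nora, Omar, Pia

Start at Carol.
Its neighbours: Judy.
Then their neighbours: Bob, Karl.
Then next layer: Alice, Grace, Nora, Pia.
Then next layer: Dave, Omar.
Nothing further is reachable.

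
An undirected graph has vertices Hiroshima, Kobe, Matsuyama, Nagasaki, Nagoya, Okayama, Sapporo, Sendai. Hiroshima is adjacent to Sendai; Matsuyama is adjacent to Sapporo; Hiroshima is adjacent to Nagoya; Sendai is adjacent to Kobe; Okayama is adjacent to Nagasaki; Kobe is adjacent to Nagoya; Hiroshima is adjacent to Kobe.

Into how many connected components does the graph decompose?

3

From Hiroshima: component {Hiroshima, Kobe, Nagoya, Sendai}.
From Matsuyama: component {Matsuyama, Sapporo}.
From Nagasaki: component {Nagasaki, Okayama}.
That's 3 components.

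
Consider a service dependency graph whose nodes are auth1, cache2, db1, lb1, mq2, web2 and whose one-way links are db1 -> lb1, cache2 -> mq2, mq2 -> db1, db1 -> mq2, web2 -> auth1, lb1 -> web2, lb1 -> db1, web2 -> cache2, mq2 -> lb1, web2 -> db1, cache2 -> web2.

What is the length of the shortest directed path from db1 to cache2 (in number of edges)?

Distance 0: db1.
Distance 1: lb1, mq2.
Distance 2: web2.
Distance 3: auth1, cache2 — contains cache2.

3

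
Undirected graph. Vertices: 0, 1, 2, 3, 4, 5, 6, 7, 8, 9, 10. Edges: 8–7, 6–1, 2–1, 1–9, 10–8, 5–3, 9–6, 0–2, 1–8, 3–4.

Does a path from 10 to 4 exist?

Explore from 10.
Distance 1: reach 8.
Distance 2: reach 1, 7.
Distance 3: reach 2, 6, 9.
Distance 4: reach 0.
The search is exhausted without reaching 4; it lies in a different component.

No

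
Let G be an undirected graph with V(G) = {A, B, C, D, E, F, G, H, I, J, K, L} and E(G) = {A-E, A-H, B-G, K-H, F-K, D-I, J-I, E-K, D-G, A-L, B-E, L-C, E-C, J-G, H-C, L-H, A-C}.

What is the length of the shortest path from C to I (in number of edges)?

Distance 0: C.
Distance 1: A, E, H, L.
Distance 2: B, K.
Distance 3: F, G.
Distance 4: D, J.
Distance 5: I — contains I.

5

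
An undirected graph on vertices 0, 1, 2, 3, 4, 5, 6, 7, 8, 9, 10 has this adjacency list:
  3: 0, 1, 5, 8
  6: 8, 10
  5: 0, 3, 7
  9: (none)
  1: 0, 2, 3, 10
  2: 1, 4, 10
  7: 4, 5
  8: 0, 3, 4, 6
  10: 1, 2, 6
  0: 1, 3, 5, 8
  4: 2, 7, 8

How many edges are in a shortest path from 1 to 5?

2

Distance 0: 1.
Distance 1: 0, 2, 3, 10.
Distance 2: 4, 5, 6, 8 — contains 5.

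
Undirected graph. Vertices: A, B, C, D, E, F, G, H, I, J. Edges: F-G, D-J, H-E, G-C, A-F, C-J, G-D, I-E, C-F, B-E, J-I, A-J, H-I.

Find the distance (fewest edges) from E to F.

Distance 0: E.
Distance 1: B, H, I.
Distance 2: J.
Distance 3: A, C, D.
Distance 4: F, G — contains F.

4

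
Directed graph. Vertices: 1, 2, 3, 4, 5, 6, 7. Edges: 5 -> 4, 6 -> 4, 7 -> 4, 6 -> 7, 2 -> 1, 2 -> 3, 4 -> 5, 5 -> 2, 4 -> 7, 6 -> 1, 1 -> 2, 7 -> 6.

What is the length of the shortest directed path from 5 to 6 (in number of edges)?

Distance 0: 5.
Distance 1: 2, 4.
Distance 2: 1, 3, 7.
Distance 3: 6 — contains 6.

3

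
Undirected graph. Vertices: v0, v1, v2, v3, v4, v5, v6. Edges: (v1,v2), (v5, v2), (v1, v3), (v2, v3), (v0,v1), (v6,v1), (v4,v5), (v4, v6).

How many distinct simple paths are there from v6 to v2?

3

v6–v1–v2
v6–v1–v3–v2
v6–v4–v5–v2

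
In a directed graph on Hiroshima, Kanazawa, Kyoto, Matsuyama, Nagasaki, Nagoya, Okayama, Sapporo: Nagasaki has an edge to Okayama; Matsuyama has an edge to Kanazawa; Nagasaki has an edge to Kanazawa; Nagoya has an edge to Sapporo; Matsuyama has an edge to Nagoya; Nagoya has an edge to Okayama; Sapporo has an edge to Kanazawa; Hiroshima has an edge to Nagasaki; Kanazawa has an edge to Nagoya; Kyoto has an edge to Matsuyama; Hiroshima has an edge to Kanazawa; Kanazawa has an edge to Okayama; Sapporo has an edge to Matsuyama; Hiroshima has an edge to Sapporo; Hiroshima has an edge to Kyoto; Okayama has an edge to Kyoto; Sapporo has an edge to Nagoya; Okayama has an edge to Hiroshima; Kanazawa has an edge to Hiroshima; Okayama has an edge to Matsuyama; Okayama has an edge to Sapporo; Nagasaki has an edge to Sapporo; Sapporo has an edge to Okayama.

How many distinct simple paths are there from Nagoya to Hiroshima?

12

Nagoya→Okayama→Hiroshima
Nagoya→Okayama→Kyoto→Matsuyama→Kanazawa→Hiroshima
Nagoya→Okayama→Matsuyama→Kanazawa→Hiroshima
Nagoya→Okayama→Sapporo→Kanazawa→Hiroshima
Nagoya→Okayama→Sapporo→Matsuyama→Kanazawa→Hiroshima
Nagoya→Sapporo→Kanazawa→Hiroshima
Nagoya→Sapporo→Kanazawa→Okayama→Hiroshima
Nagoya→Sapporo→Matsuyama→Kanazawa→Hiroshima
Nagoya→Sapporo→Matsuyama→Kanazawa→Okayama→Hiroshima
Nagoya→Sapporo→Okayama→Hiroshima
Nagoya→Sapporo→Okayama→Kyoto→Matsuyama→Kanazawa→Hiroshima
Nagoya→Sapporo→Okayama→Matsuyama→Kanazawa→Hiroshima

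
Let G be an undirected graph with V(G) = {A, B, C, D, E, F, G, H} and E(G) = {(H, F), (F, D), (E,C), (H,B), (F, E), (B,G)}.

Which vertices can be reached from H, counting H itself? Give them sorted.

Start at H.
Its neighbours: B, F.
Then their neighbours: D, E, G.
Then next layer: C.
Nothing further is reachable.

B, C, D, E, F, G, H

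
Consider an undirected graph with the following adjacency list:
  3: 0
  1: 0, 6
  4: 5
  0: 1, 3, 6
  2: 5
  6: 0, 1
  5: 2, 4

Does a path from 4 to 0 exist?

No

Explore from 4.
Distance 1: reach 5.
Distance 2: reach 2.
The search is exhausted without reaching 0; it lies in a different component.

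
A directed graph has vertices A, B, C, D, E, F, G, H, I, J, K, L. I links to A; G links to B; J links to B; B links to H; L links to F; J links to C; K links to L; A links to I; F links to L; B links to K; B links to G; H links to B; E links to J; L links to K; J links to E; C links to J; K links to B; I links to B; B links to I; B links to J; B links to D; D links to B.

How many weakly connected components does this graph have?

1

From A: component {A, B, C, D, E, F, G, H, I, J, K, L}.
That's 1 component.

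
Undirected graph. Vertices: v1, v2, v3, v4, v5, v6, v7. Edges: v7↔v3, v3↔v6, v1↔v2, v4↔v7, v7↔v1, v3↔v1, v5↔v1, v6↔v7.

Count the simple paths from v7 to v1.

3

v7–v1
v7–v3–v1
v7–v6–v3–v1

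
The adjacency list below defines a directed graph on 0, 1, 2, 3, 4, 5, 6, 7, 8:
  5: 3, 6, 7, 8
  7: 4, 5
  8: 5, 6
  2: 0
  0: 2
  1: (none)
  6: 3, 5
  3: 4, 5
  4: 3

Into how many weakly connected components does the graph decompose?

3

From 0: component {0, 2}.
From 1: component {1}.
From 3: component {3, 4, 5, 6, 7, 8}.
That's 3 components.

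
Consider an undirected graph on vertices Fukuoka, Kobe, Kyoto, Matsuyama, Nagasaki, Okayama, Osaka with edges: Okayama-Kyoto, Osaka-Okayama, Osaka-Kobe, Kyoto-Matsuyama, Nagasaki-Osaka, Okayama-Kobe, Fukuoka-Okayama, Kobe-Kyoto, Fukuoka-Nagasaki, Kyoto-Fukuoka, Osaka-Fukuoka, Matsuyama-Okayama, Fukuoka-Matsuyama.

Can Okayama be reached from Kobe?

Yes

Explore from Kobe.
Distance 1: reach Kyoto, Okayama, Osaka.
Found Okayama.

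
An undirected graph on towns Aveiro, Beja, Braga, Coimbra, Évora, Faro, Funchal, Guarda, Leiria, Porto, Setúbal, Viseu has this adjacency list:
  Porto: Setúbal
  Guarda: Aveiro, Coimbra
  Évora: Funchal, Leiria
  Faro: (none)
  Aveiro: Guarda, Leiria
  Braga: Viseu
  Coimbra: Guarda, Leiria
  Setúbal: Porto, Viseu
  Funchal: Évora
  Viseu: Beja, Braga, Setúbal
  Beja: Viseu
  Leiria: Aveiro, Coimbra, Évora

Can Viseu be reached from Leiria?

No

Explore from Leiria.
Distance 1: reach Aveiro, Coimbra, Évora.
Distance 2: reach Funchal, Guarda.
The search is exhausted without reaching Viseu; it lies in a different component.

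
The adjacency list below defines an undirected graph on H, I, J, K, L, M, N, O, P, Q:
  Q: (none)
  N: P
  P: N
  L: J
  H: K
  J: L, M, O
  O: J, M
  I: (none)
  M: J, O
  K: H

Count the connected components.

5

From H: component {H, K}.
From I: component {I}.
From J: component {J, L, M, O}.
From N: component {N, P}.
From Q: component {Q}.
That's 5 components.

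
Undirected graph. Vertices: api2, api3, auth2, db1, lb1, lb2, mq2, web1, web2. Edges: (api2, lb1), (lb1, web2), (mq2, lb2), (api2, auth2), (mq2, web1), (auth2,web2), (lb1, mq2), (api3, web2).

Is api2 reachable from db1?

No

db1 has no edges, so nothing is reachable from it.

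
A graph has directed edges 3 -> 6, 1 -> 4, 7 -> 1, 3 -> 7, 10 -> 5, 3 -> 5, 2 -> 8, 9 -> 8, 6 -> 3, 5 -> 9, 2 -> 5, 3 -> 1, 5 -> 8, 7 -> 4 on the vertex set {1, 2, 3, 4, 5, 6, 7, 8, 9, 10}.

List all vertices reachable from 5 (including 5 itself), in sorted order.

5, 8, 9

Start at 5.
Its neighbours: 8, 9.
Nothing further is reachable.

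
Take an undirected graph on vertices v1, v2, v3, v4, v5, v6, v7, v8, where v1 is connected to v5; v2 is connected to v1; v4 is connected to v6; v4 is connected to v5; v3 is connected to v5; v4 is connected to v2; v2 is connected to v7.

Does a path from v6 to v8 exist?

Explore from v6.
Distance 1: reach v4.
Distance 2: reach v2, v5.
Distance 3: reach v1, v3, v7.
The search is exhausted without reaching v8; it lies in a different component.

No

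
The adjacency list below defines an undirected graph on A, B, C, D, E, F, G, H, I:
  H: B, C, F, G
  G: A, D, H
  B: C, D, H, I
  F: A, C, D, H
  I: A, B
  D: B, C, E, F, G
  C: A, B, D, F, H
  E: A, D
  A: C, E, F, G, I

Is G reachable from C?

Yes

Explore from C.
Distance 1: reach A, B, D, F, H.
Distance 2: reach E, G, I.
Found G.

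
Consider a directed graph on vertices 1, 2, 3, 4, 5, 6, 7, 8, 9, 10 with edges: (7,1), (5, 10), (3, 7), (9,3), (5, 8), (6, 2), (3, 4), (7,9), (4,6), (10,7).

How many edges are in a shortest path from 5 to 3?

Distance 0: 5.
Distance 1: 8, 10.
Distance 2: 7.
Distance 3: 1, 9.
Distance 4: 3 — contains 3.

4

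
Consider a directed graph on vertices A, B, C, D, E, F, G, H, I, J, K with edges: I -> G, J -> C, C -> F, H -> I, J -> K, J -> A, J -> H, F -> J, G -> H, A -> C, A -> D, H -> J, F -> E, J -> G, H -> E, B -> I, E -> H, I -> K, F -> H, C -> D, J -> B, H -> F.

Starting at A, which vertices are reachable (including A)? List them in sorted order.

Start at A.
Its neighbours: C, D.
Then their neighbours: F.
Then next layer: E, H, J.
Then next layer: B, G, I, K.
Every vertex is now reached.

A, B, C, D, E, F, G, H, I, J, K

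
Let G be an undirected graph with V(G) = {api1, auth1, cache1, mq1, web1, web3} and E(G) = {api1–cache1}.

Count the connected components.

From api1: component {api1, cache1}.
From auth1: component {auth1}.
From mq1: component {mq1}.
From web1: component {web1}.
From web3: component {web3}.
That's 5 components.

5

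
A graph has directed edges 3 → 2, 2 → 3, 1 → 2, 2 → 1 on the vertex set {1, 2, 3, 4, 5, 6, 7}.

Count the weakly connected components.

From 1: component {1, 2, 3}.
From 4: component {4}.
From 5: component {5}.
From 6: component {6}.
From 7: component {7}.
That's 5 components.

5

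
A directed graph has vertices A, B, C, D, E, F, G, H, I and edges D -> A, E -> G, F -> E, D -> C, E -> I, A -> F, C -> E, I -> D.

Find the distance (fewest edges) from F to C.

4

Distance 0: F.
Distance 1: E.
Distance 2: G, I.
Distance 3: D.
Distance 4: A, C — contains C.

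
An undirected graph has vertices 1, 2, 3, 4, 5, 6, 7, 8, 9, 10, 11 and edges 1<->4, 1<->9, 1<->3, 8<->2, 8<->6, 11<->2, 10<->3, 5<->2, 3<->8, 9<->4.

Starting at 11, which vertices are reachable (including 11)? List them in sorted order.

1, 2, 3, 4, 5, 6, 8, 9, 10, 11

Start at 11.
Its neighbours: 2.
Then their neighbours: 5, 8.
Then next layer: 3, 6.
Then next layer: 1, 10.
Then next layer: 4, 9.
Nothing further is reachable.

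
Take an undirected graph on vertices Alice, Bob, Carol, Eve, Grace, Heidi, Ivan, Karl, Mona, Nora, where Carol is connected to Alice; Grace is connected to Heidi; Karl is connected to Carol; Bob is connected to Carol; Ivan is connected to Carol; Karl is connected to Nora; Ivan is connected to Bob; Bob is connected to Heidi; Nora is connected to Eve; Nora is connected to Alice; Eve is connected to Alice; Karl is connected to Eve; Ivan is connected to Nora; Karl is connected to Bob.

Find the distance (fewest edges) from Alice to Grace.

Distance 0: Alice.
Distance 1: Carol, Eve, Nora.
Distance 2: Bob, Ivan, Karl.
Distance 3: Heidi.
Distance 4: Grace — contains Grace.

4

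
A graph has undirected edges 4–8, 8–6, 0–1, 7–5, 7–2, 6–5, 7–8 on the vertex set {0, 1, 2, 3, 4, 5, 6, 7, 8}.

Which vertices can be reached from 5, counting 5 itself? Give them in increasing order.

2, 4, 5, 6, 7, 8

Start at 5.
Its neighbours: 6, 7.
Then their neighbours: 2, 8.
Then next layer: 4.
Nothing further is reachable.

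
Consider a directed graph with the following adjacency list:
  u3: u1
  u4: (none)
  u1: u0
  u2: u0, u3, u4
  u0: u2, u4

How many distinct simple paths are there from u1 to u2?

u1→u0→u2

1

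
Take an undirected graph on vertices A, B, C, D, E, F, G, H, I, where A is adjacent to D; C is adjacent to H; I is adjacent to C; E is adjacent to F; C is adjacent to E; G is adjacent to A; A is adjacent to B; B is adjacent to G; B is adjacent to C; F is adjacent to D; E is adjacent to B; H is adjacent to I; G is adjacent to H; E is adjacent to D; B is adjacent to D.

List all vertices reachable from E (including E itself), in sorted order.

A, B, C, D, E, F, G, H, I

Start at E.
Its neighbours: B, C, D, F.
Then their neighbours: A, G, H, I.
Every vertex is now reached.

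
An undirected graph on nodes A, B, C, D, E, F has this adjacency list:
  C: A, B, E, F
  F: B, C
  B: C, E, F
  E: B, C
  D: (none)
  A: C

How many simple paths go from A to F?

A–C–B–F
A–C–E–B–F
A–C–F

3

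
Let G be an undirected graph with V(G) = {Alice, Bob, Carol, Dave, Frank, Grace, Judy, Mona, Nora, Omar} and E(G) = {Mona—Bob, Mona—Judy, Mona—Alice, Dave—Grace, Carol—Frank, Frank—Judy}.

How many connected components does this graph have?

4

From Alice: component {Alice, Bob, Carol, Frank, Judy, Mona}.
From Dave: component {Dave, Grace}.
From Nora: component {Nora}.
From Omar: component {Omar}.
That's 4 components.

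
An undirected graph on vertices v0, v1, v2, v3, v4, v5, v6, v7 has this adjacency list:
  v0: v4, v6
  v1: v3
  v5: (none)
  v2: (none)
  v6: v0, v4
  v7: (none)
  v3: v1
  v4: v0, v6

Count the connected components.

From v0: component {v0, v4, v6}.
From v1: component {v1, v3}.
From v2: component {v2}.
From v5: component {v5}.
From v7: component {v7}.
That's 5 components.

5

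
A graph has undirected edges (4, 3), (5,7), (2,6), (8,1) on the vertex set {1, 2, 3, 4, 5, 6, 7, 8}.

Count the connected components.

4

From 1: component {1, 8}.
From 2: component {2, 6}.
From 3: component {3, 4}.
From 5: component {5, 7}.
That's 4 components.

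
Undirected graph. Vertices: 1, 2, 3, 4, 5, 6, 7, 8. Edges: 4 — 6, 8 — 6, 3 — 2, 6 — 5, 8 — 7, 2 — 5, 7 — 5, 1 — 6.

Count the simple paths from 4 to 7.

4–6–5–7
4–6–8–7

2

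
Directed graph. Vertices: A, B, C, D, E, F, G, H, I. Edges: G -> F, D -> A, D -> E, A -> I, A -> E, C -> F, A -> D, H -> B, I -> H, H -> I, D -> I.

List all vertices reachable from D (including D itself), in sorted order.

A, B, D, E, H, I

Start at D.
Its neighbours: A, E, I.
Then their neighbours: H.
Then next layer: B.
Nothing further is reachable.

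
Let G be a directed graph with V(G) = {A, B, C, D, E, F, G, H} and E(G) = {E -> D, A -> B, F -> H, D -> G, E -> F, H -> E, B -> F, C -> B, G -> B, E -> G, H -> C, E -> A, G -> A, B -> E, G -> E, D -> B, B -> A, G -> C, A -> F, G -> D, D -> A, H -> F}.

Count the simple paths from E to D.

2

E→D
E→G→D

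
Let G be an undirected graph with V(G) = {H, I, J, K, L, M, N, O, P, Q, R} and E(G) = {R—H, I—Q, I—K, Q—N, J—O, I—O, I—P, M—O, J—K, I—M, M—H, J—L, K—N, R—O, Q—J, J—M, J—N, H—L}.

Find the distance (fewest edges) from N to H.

Distance 0: N.
Distance 1: J, K, Q.
Distance 2: I, L, M, O.
Distance 3: H, P, R — contains H.

3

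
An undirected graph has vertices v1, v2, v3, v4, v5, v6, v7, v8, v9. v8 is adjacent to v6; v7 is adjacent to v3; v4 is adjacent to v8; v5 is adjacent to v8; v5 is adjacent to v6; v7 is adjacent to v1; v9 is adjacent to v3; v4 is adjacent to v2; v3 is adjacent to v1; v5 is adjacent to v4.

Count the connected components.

From v1: component {v1, v3, v7, v9}.
From v2: component {v2, v4, v5, v6, v8}.
That's 2 components.

2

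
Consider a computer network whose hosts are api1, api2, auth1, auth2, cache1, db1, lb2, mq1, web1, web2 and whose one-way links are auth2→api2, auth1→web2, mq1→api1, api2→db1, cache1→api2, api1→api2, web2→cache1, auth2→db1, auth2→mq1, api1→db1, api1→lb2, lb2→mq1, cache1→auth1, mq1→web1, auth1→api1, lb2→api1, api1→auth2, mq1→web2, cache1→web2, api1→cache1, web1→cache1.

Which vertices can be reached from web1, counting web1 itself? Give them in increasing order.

api1, api2, auth1, auth2, cache1, db1, lb2, mq1, web1, web2

Start at web1.
Its neighbours: cache1.
Then their neighbours: api2, auth1, web2.
Then next layer: api1, db1.
Then next layer: auth2, lb2.
Then next layer: mq1.
Every vertex is now reached.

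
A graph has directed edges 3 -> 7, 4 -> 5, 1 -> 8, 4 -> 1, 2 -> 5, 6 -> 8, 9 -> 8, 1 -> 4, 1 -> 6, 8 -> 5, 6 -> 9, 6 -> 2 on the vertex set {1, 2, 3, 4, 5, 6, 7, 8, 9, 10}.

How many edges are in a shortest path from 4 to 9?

Distance 0: 4.
Distance 1: 1, 5.
Distance 2: 6, 8.
Distance 3: 2, 9 — contains 9.

3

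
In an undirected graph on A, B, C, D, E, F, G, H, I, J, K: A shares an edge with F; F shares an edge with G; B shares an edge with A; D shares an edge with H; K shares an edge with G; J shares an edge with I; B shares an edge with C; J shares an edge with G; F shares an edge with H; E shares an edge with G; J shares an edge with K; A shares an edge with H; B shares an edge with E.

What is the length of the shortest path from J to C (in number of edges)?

Distance 0: J.
Distance 1: G, I, K.
Distance 2: E, F.
Distance 3: A, B, H.
Distance 4: C, D — contains C.

4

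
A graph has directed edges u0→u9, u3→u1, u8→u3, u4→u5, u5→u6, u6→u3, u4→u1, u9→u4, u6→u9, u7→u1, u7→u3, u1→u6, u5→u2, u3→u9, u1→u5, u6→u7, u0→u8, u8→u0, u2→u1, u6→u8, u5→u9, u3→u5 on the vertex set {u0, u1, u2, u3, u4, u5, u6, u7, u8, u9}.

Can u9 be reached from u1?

Yes

Explore from u1.
Distance 1: reach u5, u6.
Distance 2: reach u2, u3, u7, u8, u9.
Found u9.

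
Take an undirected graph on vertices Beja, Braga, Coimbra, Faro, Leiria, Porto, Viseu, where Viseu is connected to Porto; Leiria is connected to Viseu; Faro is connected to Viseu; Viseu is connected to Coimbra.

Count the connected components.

3

From Beja: component {Beja}.
From Braga: component {Braga}.
From Coimbra: component {Coimbra, Faro, Leiria, Porto, Viseu}.
That's 3 components.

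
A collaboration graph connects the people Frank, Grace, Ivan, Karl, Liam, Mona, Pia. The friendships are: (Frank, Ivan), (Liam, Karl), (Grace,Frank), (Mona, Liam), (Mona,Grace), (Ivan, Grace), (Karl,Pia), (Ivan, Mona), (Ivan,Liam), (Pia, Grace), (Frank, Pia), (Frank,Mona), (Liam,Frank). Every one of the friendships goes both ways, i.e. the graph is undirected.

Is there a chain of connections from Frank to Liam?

Yes

Explore from Frank.
Distance 1: reach Grace, Ivan, Liam, Mona, Pia.
Found Liam.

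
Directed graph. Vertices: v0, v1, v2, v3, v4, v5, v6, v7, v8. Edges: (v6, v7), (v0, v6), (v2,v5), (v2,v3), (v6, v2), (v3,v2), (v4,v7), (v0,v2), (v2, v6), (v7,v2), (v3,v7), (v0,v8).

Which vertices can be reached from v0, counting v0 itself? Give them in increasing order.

v0, v2, v3, v5, v6, v7, v8

Start at v0.
Its neighbours: v2, v6, v8.
Then their neighbours: v3, v5, v7.
Nothing further is reachable.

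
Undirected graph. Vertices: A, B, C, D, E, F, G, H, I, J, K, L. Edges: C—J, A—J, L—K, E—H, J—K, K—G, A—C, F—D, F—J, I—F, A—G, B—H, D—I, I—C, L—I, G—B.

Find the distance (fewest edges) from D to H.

6

Distance 0: D.
Distance 1: F, I.
Distance 2: C, J, L.
Distance 3: A, K.
Distance 4: G.
Distance 5: B.
Distance 6: H — contains H.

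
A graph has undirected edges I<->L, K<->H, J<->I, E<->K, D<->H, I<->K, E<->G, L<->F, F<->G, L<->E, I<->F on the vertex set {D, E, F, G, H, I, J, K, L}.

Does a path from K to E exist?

Yes

Explore from K.
Distance 1: reach E, H, I.
Found E.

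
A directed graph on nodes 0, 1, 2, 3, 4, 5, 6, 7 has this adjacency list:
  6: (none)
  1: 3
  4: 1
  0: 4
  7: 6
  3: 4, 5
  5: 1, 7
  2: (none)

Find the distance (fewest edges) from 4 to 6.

Distance 0: 4.
Distance 1: 1.
Distance 2: 3.
Distance 3: 5.
Distance 4: 7.
Distance 5: 6 — contains 6.

5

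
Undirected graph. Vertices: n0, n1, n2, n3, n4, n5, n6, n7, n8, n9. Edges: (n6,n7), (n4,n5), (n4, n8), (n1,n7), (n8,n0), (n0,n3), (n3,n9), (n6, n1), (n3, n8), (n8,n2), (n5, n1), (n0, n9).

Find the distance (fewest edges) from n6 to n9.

Distance 0: n6.
Distance 1: n1, n7.
Distance 2: n5.
Distance 3: n4.
Distance 4: n8.
Distance 5: n0, n2, n3.
Distance 6: n9 — contains n9.

6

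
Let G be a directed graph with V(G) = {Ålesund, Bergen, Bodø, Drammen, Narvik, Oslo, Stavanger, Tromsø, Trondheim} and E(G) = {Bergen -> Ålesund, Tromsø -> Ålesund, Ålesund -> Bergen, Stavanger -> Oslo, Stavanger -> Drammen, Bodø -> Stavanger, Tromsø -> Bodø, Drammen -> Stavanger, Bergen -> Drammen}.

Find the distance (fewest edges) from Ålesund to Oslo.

Distance 0: Ålesund.
Distance 1: Bergen.
Distance 2: Drammen.
Distance 3: Stavanger.
Distance 4: Oslo — contains Oslo.

4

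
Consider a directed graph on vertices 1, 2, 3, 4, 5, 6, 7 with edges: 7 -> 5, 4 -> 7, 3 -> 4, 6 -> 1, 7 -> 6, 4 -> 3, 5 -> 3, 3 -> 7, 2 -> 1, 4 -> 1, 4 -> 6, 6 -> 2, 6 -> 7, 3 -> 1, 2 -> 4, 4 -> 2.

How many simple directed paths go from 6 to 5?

3

6→2→4→3→7→5
6→2→4→7→5
6→7→5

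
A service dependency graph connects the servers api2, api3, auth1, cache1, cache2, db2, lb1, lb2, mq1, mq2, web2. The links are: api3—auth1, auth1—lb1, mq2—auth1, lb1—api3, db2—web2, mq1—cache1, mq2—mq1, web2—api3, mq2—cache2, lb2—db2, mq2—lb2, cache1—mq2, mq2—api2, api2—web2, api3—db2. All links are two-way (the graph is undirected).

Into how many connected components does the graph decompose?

1

From api2: component {api2, api3, auth1, cache1, cache2, db2, lb1, lb2, mq1, mq2, web2}.
That's 1 component.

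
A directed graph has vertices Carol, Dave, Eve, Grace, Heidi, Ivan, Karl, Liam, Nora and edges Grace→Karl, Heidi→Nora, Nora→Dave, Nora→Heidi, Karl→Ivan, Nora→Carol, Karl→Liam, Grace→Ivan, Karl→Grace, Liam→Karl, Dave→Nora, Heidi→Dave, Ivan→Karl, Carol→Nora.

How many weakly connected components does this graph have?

From Carol: component {Carol, Dave, Heidi, Nora}.
From Eve: component {Eve}.
From Grace: component {Grace, Ivan, Karl, Liam}.
That's 3 components.

3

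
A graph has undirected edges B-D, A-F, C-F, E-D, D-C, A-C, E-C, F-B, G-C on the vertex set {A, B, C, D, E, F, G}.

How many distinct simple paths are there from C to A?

4

C–A
C–D–B–F–A
C–E–D–B–F–A
C–F–A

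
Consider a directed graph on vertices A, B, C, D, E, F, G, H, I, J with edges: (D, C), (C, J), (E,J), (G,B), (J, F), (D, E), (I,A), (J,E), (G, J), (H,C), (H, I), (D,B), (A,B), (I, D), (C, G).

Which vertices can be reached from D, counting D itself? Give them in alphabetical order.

Start at D.
Its neighbours: B, C, E.
Then their neighbours: G, J.
Then next layer: F.
Nothing further is reachable.

B, C, D, E, F, G, J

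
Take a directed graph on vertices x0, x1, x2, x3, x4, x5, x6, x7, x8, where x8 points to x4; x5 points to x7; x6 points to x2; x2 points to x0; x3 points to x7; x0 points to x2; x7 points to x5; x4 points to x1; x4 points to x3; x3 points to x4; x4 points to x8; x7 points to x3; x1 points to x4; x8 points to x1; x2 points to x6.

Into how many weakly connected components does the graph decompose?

From x0: component {x0, x2, x6}.
From x1: component {x1, x3, x4, x5, x7, x8}.
That's 2 components.

2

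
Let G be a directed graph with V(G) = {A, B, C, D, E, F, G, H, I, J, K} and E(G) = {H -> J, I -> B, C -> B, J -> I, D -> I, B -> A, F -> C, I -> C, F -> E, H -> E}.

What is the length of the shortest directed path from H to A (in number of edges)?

4

Distance 0: H.
Distance 1: E, J.
Distance 2: I.
Distance 3: B, C.
Distance 4: A — contains A.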